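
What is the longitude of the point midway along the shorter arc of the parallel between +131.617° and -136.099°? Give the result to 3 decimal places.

+177.759°

Signed shortest Δλ from +131.617° to -136.099° is +92.284°.
Midpoint longitude = +131.617° + (+92.284°)/2 = +131.617° + 46.142° = +177.759°.
(The naïve average (+131.617 + -136.099)/2 = -2.241° is on the wrong side of the globe.)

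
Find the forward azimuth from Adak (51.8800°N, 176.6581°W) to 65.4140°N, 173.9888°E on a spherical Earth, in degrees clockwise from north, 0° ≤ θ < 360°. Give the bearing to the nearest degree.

Δλ = 173.9888 − -176.6581 = 350.6469°; wrapped into (−180°, 180°]: -9.3531°.
θ = atan2( sin Δλ · cos φ₂ , cos φ₁ · sin φ₂ − sin φ₁ · cos φ₂ · cos Δλ )
  = atan2(-0.06762, 0.23837) = -15.837° → normalised to [0°, 360°): 344.163°.

344°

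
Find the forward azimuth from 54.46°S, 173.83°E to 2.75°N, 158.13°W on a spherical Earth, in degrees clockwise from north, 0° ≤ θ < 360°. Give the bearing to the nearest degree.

32°

Δλ = -158.13 − 173.83 = -331.96°; wrapped into (−180°, 180°]: 28.04°.
θ = atan2( sin Δλ · cos φ₂ , cos φ₁ · sin φ₂ − sin φ₁ · cos φ₂ · cos Δλ )
  = atan2(0.46955, 0.74526) = 32.213° → normalised to [0°, 360°): 32.213°.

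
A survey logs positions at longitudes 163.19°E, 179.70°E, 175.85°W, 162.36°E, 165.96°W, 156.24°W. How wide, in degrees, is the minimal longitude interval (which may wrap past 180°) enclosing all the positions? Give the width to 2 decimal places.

41.40°

Sort the longitudes: -175.85°, -165.96°, -156.24°, +162.36°, +163.19°, +179.70°.
Eastward gaps between consecutive values (wrapping around): 9.89°, 9.72°, 318.60°, 0.83°, 16.51°, 4.45°.
Largest gap = 318.60° ⇒ minimal covering band is its complement: 360° − 318.60° = 41.40°.
Band runs from +162.36° eastward to -156.24°, crossing the antimeridian.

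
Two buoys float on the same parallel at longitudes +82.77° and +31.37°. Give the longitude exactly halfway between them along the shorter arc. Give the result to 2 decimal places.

Signed shortest Δλ from +82.77° to +31.37° is -51.40°.
Midpoint longitude = +82.77° + (-51.40°)/2 = +82.77° − 25.70° = +57.07°.

+57.07°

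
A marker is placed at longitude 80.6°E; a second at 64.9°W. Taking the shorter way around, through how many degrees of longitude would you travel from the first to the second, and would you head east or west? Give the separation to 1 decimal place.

145.5° west

Raw difference: -64.9 − 80.6 = -145.5°.
Normalise into (−180°, 180°]: -145.5° stays -145.5°.
Negative ⇒ the second point lies to the west; separation 145.5°.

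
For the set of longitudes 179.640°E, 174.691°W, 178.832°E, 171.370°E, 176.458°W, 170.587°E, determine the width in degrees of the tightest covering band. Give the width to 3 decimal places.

14.722°

Sort the longitudes: -176.458°, -174.691°, +170.587°, +171.370°, +178.832°, +179.640°.
Eastward gaps between consecutive values (wrapping around): 1.767°, 345.278°, 0.783°, 7.462°, 0.808°, 3.902°.
Largest gap = 345.278° ⇒ minimal covering band is its complement: 360° − 345.278° = 14.722°.
Band runs from +170.587° eastward to -174.691°, crossing the antimeridian.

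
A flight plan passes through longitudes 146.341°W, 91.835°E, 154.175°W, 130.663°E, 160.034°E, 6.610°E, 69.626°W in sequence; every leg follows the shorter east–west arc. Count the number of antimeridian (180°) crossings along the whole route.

3

Leg 1: -146.341° → +91.835°, shortest Δλ = -121.824° (west) — crosses 180°.
Leg 2: +91.835° → -154.175°, shortest Δλ = 113.99° (east) — crosses 180°.
Leg 3: -154.175° → +130.663°, shortest Δλ = -75.162° (west) — crosses 180°.
Leg 4: +130.663° → +160.034°, shortest Δλ = 29.371° (east) — does not cross 180°.
Leg 5: +160.034° → +6.610°, shortest Δλ = -153.424° (west) — does not cross 180°.
Leg 6: +6.610° → -69.626°, shortest Δλ = -76.236° (west) — does not cross 180°.
Total crossings: 3.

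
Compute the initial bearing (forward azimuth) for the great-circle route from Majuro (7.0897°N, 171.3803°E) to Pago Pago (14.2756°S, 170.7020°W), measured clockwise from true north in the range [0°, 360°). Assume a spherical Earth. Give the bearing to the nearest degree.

Δλ = -170.7020 − 171.3803 = -342.0823°; wrapped into (−180°, 180°]: 17.9177°.
θ = atan2( sin Δλ · cos φ₂ , cos φ₁ · sin φ₂ − sin φ₁ · cos φ₂ · cos Δλ )
  = atan2(0.29815, -0.35851) = 140.252° → normalised to [0°, 360°): 140.252°.

140°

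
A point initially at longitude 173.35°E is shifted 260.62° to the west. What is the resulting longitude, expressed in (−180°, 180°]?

87.27°W

Start at +173.35°; shift −260.62° → -87.27°.
-87.27° already lies in (−180°, 180°].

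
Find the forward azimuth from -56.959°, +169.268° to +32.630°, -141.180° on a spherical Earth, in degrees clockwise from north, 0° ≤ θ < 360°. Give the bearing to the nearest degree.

Δλ = -141.180 − 169.268 = -310.448°; wrapped into (−180°, 180°]: 49.552°.
θ = atan2( sin Δλ · cos φ₂ , cos φ₁ · sin φ₂ − sin φ₁ · cos φ₂ · cos Δλ )
  = atan2(0.64089, 0.75201) = 40.439° → normalised to [0°, 360°): 40.439°.

40°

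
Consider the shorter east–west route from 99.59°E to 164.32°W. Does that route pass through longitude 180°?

Yes

Naïve |-164.32 − 99.59| = 263.91° > 180°, so the shorter arc goes the other way round — across 180°.
Signed shortest Δλ = ((-164.32 − 99.59 + 180) mod 360) − 180 = 96.09°.
Going east by 96.09° from +99.59° passes through 180° before reaching -164.32°.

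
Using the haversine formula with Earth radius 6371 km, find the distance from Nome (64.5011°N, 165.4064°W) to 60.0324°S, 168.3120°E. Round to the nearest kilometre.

Δλ = 168.3120 − -165.4064 = 333.7184°; wrapped into (−180°, 180°]: -26.2816°.
Δφ = -60.0324 − 64.5011 = -124.5335°.
a = sin²(Δφ/2) + cos φ₁ · cos φ₂ · sin²(Δλ/2) = 0.794558.
c = 2·atan2(√a, √(1−a)) = 2.20076 rad → d = 6371·c ≈ 14021.05 km.

14021 km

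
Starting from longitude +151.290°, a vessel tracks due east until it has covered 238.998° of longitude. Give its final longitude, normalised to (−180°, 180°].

+30.288°

Start at +151.290°; shift +238.998° → +390.288°.
+390.288° lies outside (−180°, 180°]; subtract 360° → +30.288°.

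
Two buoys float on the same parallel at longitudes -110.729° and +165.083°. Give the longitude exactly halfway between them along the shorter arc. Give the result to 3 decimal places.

Signed shortest Δλ from -110.729° to +165.083° is -84.188°.
Midpoint longitude = -110.729° + (-84.188°)/2 = -110.729° − 42.094° = -152.823°.
(The naïve average (-110.729 + +165.083)/2 = 27.177° is on the wrong side of the globe.)

-152.823°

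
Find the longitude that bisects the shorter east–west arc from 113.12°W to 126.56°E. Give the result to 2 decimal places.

173.28°W

Signed shortest Δλ from -113.12° to +126.56° is -120.32°.
Midpoint longitude = -113.12° + (-120.32°)/2 = -113.12° − 60.16° = -173.28°.
(The naïve average (-113.12 + +126.56)/2 = 6.72° is on the wrong side of the globe.)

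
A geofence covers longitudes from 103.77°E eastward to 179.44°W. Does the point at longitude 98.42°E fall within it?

Band width going east from +103.77° to -179.44°: ((-179.44 − 103.77) mod 360) = 76.79°.
Offset of +98.42° east of the west edge: ((98.42 − 103.77) mod 360) = 354.65°.
354.65° > 76.79° ⇒ outside.

No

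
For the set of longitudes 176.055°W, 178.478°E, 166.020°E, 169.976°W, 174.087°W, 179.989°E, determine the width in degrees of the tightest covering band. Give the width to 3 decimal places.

24.004°

Sort the longitudes: -176.055°, -174.087°, -169.976°, +166.020°, +178.478°, +179.989°.
Eastward gaps between consecutive values (wrapping around): 1.968°, 4.111°, 335.996°, 12.458°, 1.511°, 3.956°.
Largest gap = 335.996° ⇒ minimal covering band is its complement: 360° − 335.996° = 24.004°.
Band runs from +166.020° eastward to -169.976°, crossing the antimeridian.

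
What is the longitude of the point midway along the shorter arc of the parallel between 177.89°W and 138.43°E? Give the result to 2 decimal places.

Signed shortest Δλ from -177.89° to +138.43° is -43.68°.
Midpoint longitude = -177.89° + (-43.68°)/2 = -177.89° − 21.84° = -199.73°.
Normalise into (−180°, 180°]: +160.27°.
(The naïve average (-177.89 + +138.43)/2 = -19.73° is on the wrong side of the globe.)

160.27°E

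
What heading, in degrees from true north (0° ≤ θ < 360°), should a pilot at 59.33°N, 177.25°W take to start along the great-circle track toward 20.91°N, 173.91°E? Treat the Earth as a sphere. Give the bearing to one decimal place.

193.2°

Δλ = 173.91 − -177.25 = 351.16°; wrapped into (−180°, 180°]: -8.84°.
θ = atan2( sin Δλ · cos φ₂ , cos φ₁ · sin φ₂ − sin φ₁ · cos φ₂ · cos Δλ )
  = atan2(-0.14355, -0.61188) = -166.796° → normalised to [0°, 360°): 193.204°.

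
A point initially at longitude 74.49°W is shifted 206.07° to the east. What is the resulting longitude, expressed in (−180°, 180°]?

131.58°E

Start at -74.49°; shift +206.07° → +131.58°.
+131.58° already lies in (−180°, 180°].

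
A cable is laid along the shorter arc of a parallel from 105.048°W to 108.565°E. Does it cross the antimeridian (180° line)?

Yes

Naïve |108.565 − -105.048| = 213.613° > 180°, so the shorter arc goes the other way round — across 180°.
Signed shortest Δλ = ((108.565 − -105.048 + 180) mod 360) − 180 = -146.387°.
Going west by 146.387° from -105.048° passes through 180° before reaching +108.565°.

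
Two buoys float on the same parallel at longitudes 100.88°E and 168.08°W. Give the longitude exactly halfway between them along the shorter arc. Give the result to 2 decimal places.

146.40°E

Signed shortest Δλ from +100.88° to -168.08° is +91.04°.
Midpoint longitude = +100.88° + (+91.04°)/2 = +100.88° + 45.52° = +146.40°.
(The naïve average (+100.88 + -168.08)/2 = -33.6° is on the wrong side of the globe.)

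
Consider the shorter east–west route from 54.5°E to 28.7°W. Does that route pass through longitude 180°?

Signed shortest Δλ = ((-28.7 − 54.5 + 180) mod 360) − 180 = -83.2°.
Going west by 83.2° from +54.5° reaches -28.7° without touching 180°.

No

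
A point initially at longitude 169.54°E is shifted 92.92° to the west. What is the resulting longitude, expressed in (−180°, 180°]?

76.62°E

Start at +169.54°; shift −92.92° → +76.62°.
+76.62° already lies in (−180°, 180°].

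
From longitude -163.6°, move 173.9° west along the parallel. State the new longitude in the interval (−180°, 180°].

+22.5°

Start at -163.6°; shift −173.9° → -337.5°.
-337.5° lies outside (−180°, 180°]; add 360° → +22.5°.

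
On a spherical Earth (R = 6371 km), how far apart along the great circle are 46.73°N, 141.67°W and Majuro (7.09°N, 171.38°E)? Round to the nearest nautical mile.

Δλ = 171.38 − -141.67 = 313.05°; wrapped into (−180°, 180°]: -46.95°.
Δφ = 7.09 − 46.73 = -39.64°.
a = sin²(Δφ/2) + cos φ₁ · cos φ₂ · sin²(Δλ/2) = 0.222901.
c = 2·atan2(√a, √(1−a)) = 0.98340 rad → d = 6371·c ≈ 6265.22 km ≈ 3382.95 nmi.

3383 nmi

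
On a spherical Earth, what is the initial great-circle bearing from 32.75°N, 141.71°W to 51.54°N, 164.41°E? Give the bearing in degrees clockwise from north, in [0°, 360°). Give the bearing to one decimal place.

312.5°

Δλ = 164.41 − -141.71 = 306.12°; wrapped into (−180°, 180°]: -53.88°.
θ = atan2( sin Δλ · cos φ₂ , cos φ₁ · sin φ₂ − sin φ₁ · cos φ₂ · cos Δλ )
  = atan2(-0.50242, 0.46023) = -47.509° → normalised to [0°, 360°): 312.491°.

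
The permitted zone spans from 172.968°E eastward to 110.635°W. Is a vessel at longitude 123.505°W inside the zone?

Yes

Band width going east from +172.968° to -110.635°: ((-110.635 − 172.968) mod 360) = 76.397°.
Offset of -123.505° east of the west edge: ((-123.505 − 172.968) mod 360) = 63.527°.
63.527° ≤ 76.397° ⇒ inside.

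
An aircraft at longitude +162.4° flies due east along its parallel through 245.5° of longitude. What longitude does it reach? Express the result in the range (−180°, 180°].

Start at +162.4°; shift +245.5° → +407.9°.
+407.9° lies outside (−180°, 180°]; subtract 360° → +47.9°.

+47.9°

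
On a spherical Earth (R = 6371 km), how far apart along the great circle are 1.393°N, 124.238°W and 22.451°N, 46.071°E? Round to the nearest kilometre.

17163 km

Δλ = 46.071 − -124.238 = 170.309°.
Δφ = 22.451 − 1.393 = 21.058°.
a = sin²(Δφ/2) + cos φ₁ · cos φ₂ · sin²(Δλ/2) = 0.950732.
c = 2·atan2(√a, √(1−a)) = 2.69394 rad → d = 6371·c ≈ 17163.08 km.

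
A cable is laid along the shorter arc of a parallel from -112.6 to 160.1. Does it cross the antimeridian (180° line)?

Naïve |160.1 − -112.6| = 272.7° > 180°, so the shorter arc goes the other way round — across 180°.
Signed shortest Δλ = ((160.1 − -112.6 + 180) mod 360) − 180 = -87.3°.
Going west by 87.3° from -112.6° passes through 180° before reaching +160.1°.

Yes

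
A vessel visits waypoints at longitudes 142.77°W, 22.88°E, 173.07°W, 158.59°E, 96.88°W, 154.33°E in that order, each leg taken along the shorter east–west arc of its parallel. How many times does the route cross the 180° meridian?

4

Leg 1: -142.77° → +22.88°, shortest Δλ = 165.65° (east) — does not cross 180°.
Leg 2: +22.88° → -173.07°, shortest Δλ = 164.05° (east) — crosses 180°.
Leg 3: -173.07° → +158.59°, shortest Δλ = -28.34° (west) — crosses 180°.
Leg 4: +158.59° → -96.88°, shortest Δλ = 104.53° (east) — crosses 180°.
Leg 5: -96.88° → +154.33°, shortest Δλ = -108.79° (west) — crosses 180°.
Total crossings: 4.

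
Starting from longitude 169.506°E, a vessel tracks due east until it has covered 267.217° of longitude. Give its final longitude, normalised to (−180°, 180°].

76.723°E

Start at +169.506°; shift +267.217° → +436.723°.
+436.723° lies outside (−180°, 180°]; subtract 360° → +76.723°.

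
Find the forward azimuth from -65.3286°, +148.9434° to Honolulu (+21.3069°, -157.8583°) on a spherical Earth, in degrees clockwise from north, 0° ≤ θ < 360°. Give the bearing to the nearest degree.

49°

Δλ = -157.8583 − 148.9434 = -306.8017°; wrapped into (−180°, 180°]: 53.1983°.
θ = atan2( sin Δλ · cos φ₂ , cos φ₁ · sin φ₂ − sin φ₁ · cos φ₂ · cos Δλ )
  = atan2(0.74598, 0.65883) = 48.550° → normalised to [0°, 360°): 48.550°.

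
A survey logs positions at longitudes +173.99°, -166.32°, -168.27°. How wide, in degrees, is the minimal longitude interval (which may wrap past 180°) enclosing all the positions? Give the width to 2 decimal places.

19.69°

Sort the longitudes: -168.27°, -166.32°, +173.99°.
Eastward gaps between consecutive values (wrapping around): 1.95°, 340.31°, 17.74°.
Largest gap = 340.31° ⇒ minimal covering band is its complement: 360° − 340.31° = 19.69°.
Band runs from +173.99° eastward to -166.32°, crossing the antimeridian.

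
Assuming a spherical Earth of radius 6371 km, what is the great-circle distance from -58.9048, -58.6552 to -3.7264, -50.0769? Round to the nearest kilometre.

6180 km

Δλ = -50.0769 − -58.6552 = 8.5783°.
Δφ = -3.7264 − -58.9048 = 55.1784°.
a = sin²(Δφ/2) + cos φ₁ · cos φ₂ · sin²(Δλ/2) = 0.217371.
c = 2·atan2(√a, √(1−a)) = 0.97005 rad → d = 6371·c ≈ 6180.19 km.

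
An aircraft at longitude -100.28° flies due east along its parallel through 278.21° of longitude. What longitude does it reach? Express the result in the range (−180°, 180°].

Start at -100.28°; shift +278.21° → +177.93°.
+177.93° already lies in (−180°, 180°].

+177.93°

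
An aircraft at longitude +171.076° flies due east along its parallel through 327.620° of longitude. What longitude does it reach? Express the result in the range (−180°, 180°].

Start at +171.076°; shift +327.620° → +498.696°.
+498.696° lies outside (−180°, 180°]; subtract 360° → +138.696°.

+138.696°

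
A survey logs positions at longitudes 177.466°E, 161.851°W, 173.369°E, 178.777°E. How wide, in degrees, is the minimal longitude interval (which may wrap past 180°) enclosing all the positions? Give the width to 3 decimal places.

Sort the longitudes: -161.851°, +173.369°, +177.466°, +178.777°.
Eastward gaps between consecutive values (wrapping around): 335.220°, 4.097°, 1.311°, 19.372°.
Largest gap = 335.220° ⇒ minimal covering band is its complement: 360° − 335.220° = 24.780°.
Band runs from +173.369° eastward to -161.851°, crossing the antimeridian.

24.780°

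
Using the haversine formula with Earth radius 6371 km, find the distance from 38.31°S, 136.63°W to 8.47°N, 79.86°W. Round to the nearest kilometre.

7838 km

Δλ = -79.86 − -136.63 = 56.77°.
Δφ = 8.47 − -38.31 = 46.78°.
a = sin²(Δφ/2) + cos φ₁ · cos φ₂ · sin²(Δλ/2) = 0.333000.
c = 2·atan2(√a, √(1−a)) = 1.23025 rad → d = 6371·c ≈ 7837.93 km.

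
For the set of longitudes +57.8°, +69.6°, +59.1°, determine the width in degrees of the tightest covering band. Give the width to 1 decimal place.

11.8°

Sort the longitudes: +57.8°, +59.1°, +69.6°.
Eastward gaps between consecutive values (wrapping around): 1.3°, 10.5°, 348.2°.
Largest gap = 348.2° ⇒ minimal covering band is its complement: 360° − 348.2° = 11.8°.
Band runs from +57.8° eastward to +69.6°.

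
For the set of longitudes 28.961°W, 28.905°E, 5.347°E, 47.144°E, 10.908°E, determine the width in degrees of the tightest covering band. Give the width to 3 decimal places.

76.105°

Sort the longitudes: -28.961°, +5.347°, +10.908°, +28.905°, +47.144°.
Eastward gaps between consecutive values (wrapping around): 34.308°, 5.561°, 17.997°, 18.239°, 283.895°.
Largest gap = 283.895° ⇒ minimal covering band is its complement: 360° − 283.895° = 76.105°.
Band runs from -28.961° eastward to +47.144°.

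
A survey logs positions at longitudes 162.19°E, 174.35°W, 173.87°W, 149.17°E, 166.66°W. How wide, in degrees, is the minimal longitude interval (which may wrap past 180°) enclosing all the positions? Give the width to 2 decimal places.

Sort the longitudes: -174.35°, -173.87°, -166.66°, +149.17°, +162.19°.
Eastward gaps between consecutive values (wrapping around): 0.48°, 7.21°, 315.83°, 13.02°, 23.46°.
Largest gap = 315.83° ⇒ minimal covering band is its complement: 360° − 315.83° = 44.17°.
Band runs from +149.17° eastward to -166.66°, crossing the antimeridian.

44.17°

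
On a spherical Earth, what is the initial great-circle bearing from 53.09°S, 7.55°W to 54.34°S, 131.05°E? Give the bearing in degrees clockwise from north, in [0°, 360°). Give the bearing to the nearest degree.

155°

Δλ = 131.05 − -7.55 = 138.60°.
θ = atan2( sin Δλ · cos φ₂ , cos φ₁ · sin φ₂ − sin φ₁ · cos φ₂ · cos Δλ )
  = atan2(0.38553, -0.83760) = 155.285° → normalised to [0°, 360°): 155.285°.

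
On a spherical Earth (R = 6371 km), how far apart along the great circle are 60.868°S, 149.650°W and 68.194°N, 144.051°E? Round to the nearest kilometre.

Δλ = 144.051 − -149.650 = 293.701°; wrapped into (−180°, 180°]: -66.299°.
Δφ = 68.194 − -60.868 = 129.062°.
a = sin²(Δφ/2) + cos φ₁ · cos φ₂ · sin²(Δλ/2) = 0.869154.
c = 2·atan2(√a, √(1−a)) = 2.40136 rad → d = 6371·c ≈ 15299.04 km.

15299 km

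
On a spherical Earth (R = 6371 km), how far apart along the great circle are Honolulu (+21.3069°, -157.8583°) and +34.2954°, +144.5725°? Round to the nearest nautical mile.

Δλ = 144.5725 − -157.8583 = 302.4308°; wrapped into (−180°, 180°]: -57.5692°.
Δφ = 34.2954 − 21.3069 = 12.9885°.
a = sin²(Δφ/2) + cos φ₁ · cos φ₂ · sin²(Δλ/2) = 0.191249.
c = 2·atan2(√a, √(1−a)) = 0.90523 rad → d = 6371·c ≈ 5767.24 km ≈ 3114.06 nmi.

3114 nmi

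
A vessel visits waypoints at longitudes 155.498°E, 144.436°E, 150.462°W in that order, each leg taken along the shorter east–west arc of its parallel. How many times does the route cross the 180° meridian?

1

Leg 1: +155.498° → +144.436°, shortest Δλ = -11.062° (west) — does not cross 180°.
Leg 2: +144.436° → -150.462°, shortest Δλ = 65.102° (east) — crosses 180°.
Total crossings: 1.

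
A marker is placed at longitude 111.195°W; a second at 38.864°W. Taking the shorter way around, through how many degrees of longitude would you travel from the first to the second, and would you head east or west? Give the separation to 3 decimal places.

Raw difference: -38.864 − -111.195 = 72.331°.
Normalise into (−180°, 180°]: 72.331° stays 72.331°.
Positive ⇒ the second point lies to the east; separation 72.331°.

72.331° east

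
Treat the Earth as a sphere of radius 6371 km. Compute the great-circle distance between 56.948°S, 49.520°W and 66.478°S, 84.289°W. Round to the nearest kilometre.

2077 km

Δλ = -84.289 − -49.520 = -34.769°.
Δφ = -66.478 − -56.948 = -9.530°.
a = sin²(Δφ/2) + cos φ₁ · cos φ₂ · sin²(Δλ/2) = 0.026332.
c = 2·atan2(√a, √(1−a)) = 0.32598 rad → d = 6371·c ≈ 2076.85 km.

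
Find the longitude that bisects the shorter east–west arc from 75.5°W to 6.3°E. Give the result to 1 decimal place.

Signed shortest Δλ from -75.5° to +6.3° is +81.8°.
Midpoint longitude = -75.5° + (+81.8°)/2 = -75.5° + 40.9° = -34.6°.

34.6°W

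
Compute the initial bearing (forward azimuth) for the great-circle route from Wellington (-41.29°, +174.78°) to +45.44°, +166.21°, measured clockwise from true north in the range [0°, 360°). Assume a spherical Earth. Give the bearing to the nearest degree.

354°

Δλ = 166.21 − 174.78 = -8.57°.
θ = atan2( sin Δλ · cos φ₂ , cos φ₁ · sin φ₂ − sin φ₁ · cos φ₂ · cos Δλ )
  = atan2(-0.10456, 0.99320) = -6.010° → normalised to [0°, 360°): 353.990°.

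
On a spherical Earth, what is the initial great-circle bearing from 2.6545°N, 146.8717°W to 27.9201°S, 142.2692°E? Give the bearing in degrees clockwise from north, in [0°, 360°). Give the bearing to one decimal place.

240.0°

Δλ = 142.2692 − -146.8717 = 289.1409°; wrapped into (−180°, 180°]: -70.8591°.
θ = atan2( sin Δλ · cos φ₂ , cos φ₁ · sin φ₂ − sin φ₁ · cos φ₂ · cos Δλ )
  = atan2(-0.83475, -0.48116) = -119.959° → normalised to [0°, 360°): 240.041°.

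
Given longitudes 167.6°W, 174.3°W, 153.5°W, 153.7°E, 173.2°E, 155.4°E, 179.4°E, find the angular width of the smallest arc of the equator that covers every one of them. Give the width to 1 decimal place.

52.8°

Sort the longitudes: -174.3°, -167.6°, -153.5°, +153.7°, +155.4°, +173.2°, +179.4°.
Eastward gaps between consecutive values (wrapping around): 6.7°, 14.1°, 307.2°, 1.7°, 17.8°, 6.2°, 6.3°.
Largest gap = 307.2° ⇒ minimal covering band is its complement: 360° − 307.2° = 52.8°.
Band runs from +153.7° eastward to -153.5°, crossing the antimeridian.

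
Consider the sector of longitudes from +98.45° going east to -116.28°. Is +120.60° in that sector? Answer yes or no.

Yes

Band width going east from +98.45° to -116.28°: ((-116.28 − 98.45) mod 360) = 145.27°.
Offset of +120.60° east of the west edge: ((120.60 − 98.45) mod 360) = 22.15°.
22.15° ≤ 145.27° ⇒ inside.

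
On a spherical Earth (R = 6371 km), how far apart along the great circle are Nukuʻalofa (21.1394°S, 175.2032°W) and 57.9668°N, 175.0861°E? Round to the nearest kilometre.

8842 km

Δλ = 175.0861 − -175.2032 = 350.2893°; wrapped into (−180°, 180°]: -9.7107°.
Δφ = 57.9668 − -21.1394 = 79.1062°.
a = sin²(Δφ/2) + cos φ₁ · cos φ₂ · sin²(Δλ/2) = 0.409050.
c = 2·atan2(√a, √(1−a)) = 1.38788 rad → d = 6371·c ≈ 8842.16 km.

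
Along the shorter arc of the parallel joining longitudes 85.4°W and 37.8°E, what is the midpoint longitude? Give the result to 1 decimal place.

Signed shortest Δλ from -85.4° to +37.8° is +123.2°.
Midpoint longitude = -85.4° + (+123.2°)/2 = -85.4° + 61.6° = -23.8°.

23.8°W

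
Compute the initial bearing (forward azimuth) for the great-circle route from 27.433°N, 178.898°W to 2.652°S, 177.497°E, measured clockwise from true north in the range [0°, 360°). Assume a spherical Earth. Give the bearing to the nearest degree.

187°

Δλ = 177.497 − -178.898 = 356.395°; wrapped into (−180°, 180°]: -3.605°.
θ = atan2( sin Δλ · cos φ₂ , cos φ₁ · sin φ₂ − sin φ₁ · cos φ₂ · cos Δλ )
  = atan2(-0.06281, -0.50037) = -172.845° → normalised to [0°, 360°): 187.155°.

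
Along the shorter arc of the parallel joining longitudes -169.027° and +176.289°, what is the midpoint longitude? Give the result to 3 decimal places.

-176.369°

Signed shortest Δλ from -169.027° to +176.289° is -14.684°.
Midpoint longitude = -169.027° + (-14.684°)/2 = -169.027° − 7.342° = -176.369°.
(The naïve average (-169.027 + +176.289)/2 = 3.631° is on the wrong side of the globe.)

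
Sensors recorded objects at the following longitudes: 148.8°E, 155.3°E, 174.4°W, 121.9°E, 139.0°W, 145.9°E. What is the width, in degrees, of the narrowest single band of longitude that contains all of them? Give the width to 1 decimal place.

Sort the longitudes: -174.4°, -139.0°, +121.9°, +145.9°, +148.8°, +155.3°.
Eastward gaps between consecutive values (wrapping around): 35.4°, 260.9°, 24.0°, 2.9°, 6.5°, 30.3°.
Largest gap = 260.9° ⇒ minimal covering band is its complement: 360° − 260.9° = 99.1°.
Band runs from +121.9° eastward to -139.0°, crossing the antimeridian.

99.1°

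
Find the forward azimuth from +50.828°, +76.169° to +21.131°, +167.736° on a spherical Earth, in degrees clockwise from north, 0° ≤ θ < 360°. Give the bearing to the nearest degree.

Δλ = 167.736 − 76.169 = 91.567°.
θ = atan2( sin Δλ · cos φ₂ , cos φ₁ · sin φ₂ − sin φ₁ · cos φ₂ · cos Δλ )
  = atan2(0.93241, 0.24749) = 75.135° → normalised to [0°, 360°): 75.135°.

75°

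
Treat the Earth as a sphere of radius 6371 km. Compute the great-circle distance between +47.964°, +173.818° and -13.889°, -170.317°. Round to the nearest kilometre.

7055 km

Δλ = -170.317 − 173.818 = -344.135°; wrapped into (−180°, 180°]: 15.865°.
Δφ = -13.889 − 47.964 = -61.853°.
a = sin²(Δφ/2) + cos φ₁ · cos φ₂ · sin²(Δλ/2) = 0.276512.
c = 2·atan2(√a, √(1−a)) = 1.10742 rad → d = 6371·c ≈ 7055.34 km.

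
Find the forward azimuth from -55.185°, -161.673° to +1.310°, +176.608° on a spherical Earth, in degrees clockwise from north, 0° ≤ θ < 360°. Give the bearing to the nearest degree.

Δλ = 176.608 − -161.673 = 338.281°; wrapped into (−180°, 180°]: -21.719°.
θ = atan2( sin Δλ · cos φ₂ , cos φ₁ · sin φ₂ − sin φ₁ · cos φ₂ · cos Δλ )
  = atan2(-0.36996, 0.77557) = -25.502° → normalised to [0°, 360°): 334.498°.

334°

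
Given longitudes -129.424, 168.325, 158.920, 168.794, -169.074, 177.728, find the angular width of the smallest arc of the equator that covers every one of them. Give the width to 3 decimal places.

71.656°

Sort the longitudes: -169.074°, -129.424°, +158.920°, +168.325°, +168.794°, +177.728°.
Eastward gaps between consecutive values (wrapping around): 39.650°, 288.344°, 9.405°, 0.469°, 8.934°, 13.198°.
Largest gap = 288.344° ⇒ minimal covering band is its complement: 360° − 288.344° = 71.656°.
Band runs from +158.920° eastward to -129.424°, crossing the antimeridian.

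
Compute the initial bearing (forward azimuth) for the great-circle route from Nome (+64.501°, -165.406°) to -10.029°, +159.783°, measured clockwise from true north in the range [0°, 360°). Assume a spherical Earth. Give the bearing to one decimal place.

214.9°

Δλ = 159.783 − -165.406 = 325.189°; wrapped into (−180°, 180°]: -34.811°.
θ = atan2( sin Δλ · cos φ₂ , cos φ₁ · sin φ₂ − sin φ₁ · cos φ₂ · cos Δλ )
  = atan2(-0.56215, -0.80471) = -145.063° → normalised to [0°, 360°): 214.937°.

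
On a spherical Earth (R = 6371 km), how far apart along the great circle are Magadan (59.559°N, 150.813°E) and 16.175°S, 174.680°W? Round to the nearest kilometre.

8979 km

Δλ = -174.680 − 150.813 = -325.493°; wrapped into (−180°, 180°]: 34.507°.
Δφ = -16.175 − 59.559 = -75.734°.
a = sin²(Δφ/2) + cos φ₁ · cos φ₂ · sin²(Δλ/2) = 0.419595.
c = 2·atan2(√a, √(1−a)) = 1.40928 rad → d = 6371·c ≈ 8978.55 km.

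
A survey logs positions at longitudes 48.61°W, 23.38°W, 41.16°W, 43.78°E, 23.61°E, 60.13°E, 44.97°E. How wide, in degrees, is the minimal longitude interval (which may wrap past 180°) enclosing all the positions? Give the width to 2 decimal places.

Sort the longitudes: -48.61°, -41.16°, -23.38°, +23.61°, +43.78°, +44.97°, +60.13°.
Eastward gaps between consecutive values (wrapping around): 7.45°, 17.78°, 46.99°, 20.17°, 1.19°, 15.16°, 251.26°.
Largest gap = 251.26° ⇒ minimal covering band is its complement: 360° − 251.26° = 108.74°.
Band runs from -48.61° eastward to +60.13°.

108.74°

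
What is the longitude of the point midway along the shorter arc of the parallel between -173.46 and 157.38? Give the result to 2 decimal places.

Signed shortest Δλ from -173.46° to +157.38° is -29.16°.
Midpoint longitude = -173.46° + (-29.16°)/2 = -173.46° − 14.58° = -188.04°.
Normalise into (−180°, 180°]: +171.96°.
(The naïve average (-173.46 + +157.38)/2 = -8.04° is on the wrong side of the globe.)

+171.96°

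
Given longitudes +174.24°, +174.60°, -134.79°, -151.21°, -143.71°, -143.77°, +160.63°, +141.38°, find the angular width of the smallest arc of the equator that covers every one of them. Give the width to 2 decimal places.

83.83°

Sort the longitudes: -151.21°, -143.77°, -143.71°, -134.79°, +141.38°, +160.63°, +174.24°, +174.60°.
Eastward gaps between consecutive values (wrapping around): 7.44°, 0.06°, 8.92°, 276.17°, 19.25°, 13.61°, 0.36°, 34.19°.
Largest gap = 276.17° ⇒ minimal covering band is its complement: 360° − 276.17° = 83.83°.
Band runs from +141.38° eastward to -134.79°, crossing the antimeridian.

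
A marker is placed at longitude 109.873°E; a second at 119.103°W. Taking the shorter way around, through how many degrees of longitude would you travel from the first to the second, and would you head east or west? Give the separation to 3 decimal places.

Raw difference: -119.103 − 109.873 = -228.976°.
Normalise into (−180°, 180°]: -228.976° + 360° = 131.024°.
Positive ⇒ the second point lies to the east; separation 131.024°.

131.024° east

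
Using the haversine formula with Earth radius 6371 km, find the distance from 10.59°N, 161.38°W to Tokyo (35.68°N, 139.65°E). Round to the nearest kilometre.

6533 km

Δλ = 139.65 − -161.38 = 301.03°; wrapped into (−180°, 180°]: -58.97°.
Δφ = 35.68 − 10.59 = 25.09°.
a = sin²(Δφ/2) + cos φ₁ · cos φ₂ · sin²(Δλ/2) = 0.240609.
c = 2·atan2(√a, √(1−a)) = 1.02537 rad → d = 6371·c ≈ 6532.63 km.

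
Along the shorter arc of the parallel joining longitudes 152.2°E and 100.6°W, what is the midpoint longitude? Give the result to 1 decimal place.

Signed shortest Δλ from +152.2° to -100.6° is +107.2°.
Midpoint longitude = +152.2° + (+107.2°)/2 = +152.2° + 53.6° = +205.8°.
Normalise into (−180°, 180°]: -154.2°.
(The naïve average (+152.2 + -100.6)/2 = 25.8° is on the wrong side of the globe.)

154.2°W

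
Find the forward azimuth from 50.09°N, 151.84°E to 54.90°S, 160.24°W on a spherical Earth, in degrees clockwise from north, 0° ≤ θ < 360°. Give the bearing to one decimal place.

152.5°

Δλ = -160.24 − 151.84 = -312.08°; wrapped into (−180°, 180°]: 47.92°.
θ = atan2( sin Δλ · cos φ₂ , cos φ₁ · sin φ₂ − sin φ₁ · cos φ₂ · cos Δλ )
  = atan2(0.42677, -0.82050) = 152.519° → normalised to [0°, 360°): 152.519°.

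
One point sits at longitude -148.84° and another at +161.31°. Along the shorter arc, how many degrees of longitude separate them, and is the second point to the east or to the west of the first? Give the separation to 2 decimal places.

Raw difference: 161.31 − -148.84 = 310.15°.
Normalise into (−180°, 180°]: 310.15° − 360° = -49.85°.
Negative ⇒ the second point lies to the west; separation 49.85°.

49.85° west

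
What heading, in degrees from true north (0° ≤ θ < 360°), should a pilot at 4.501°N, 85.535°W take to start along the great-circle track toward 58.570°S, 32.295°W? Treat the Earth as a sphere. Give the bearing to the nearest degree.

154°

Δλ = -32.295 − -85.535 = 53.240°.
θ = atan2( sin Δλ · cos φ₂ , cos φ₁ · sin φ₂ − sin φ₁ · cos φ₂ · cos Δλ )
  = atan2(0.41776, -0.87514) = 154.482° → normalised to [0°, 360°): 154.482°.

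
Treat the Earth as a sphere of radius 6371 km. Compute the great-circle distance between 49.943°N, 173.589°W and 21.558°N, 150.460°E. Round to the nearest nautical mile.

Δλ = 150.460 − -173.589 = 324.049°; wrapped into (−180°, 180°]: -35.951°.
Δφ = 21.558 − 49.943 = -28.385°.
a = sin²(Δφ/2) + cos φ₁ · cos φ₂ · sin²(Δλ/2) = 0.117118.
c = 2·atan2(√a, √(1−a)) = 0.69857 rad → d = 6371·c ≈ 4450.57 km ≈ 2403.12 nmi.

2403 nmi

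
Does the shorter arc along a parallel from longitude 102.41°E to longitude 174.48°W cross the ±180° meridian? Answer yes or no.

Naïve |-174.48 − 102.41| = 276.89° > 180°, so the shorter arc goes the other way round — across 180°.
Signed shortest Δλ = ((-174.48 − 102.41 + 180) mod 360) − 180 = 83.11°.
Going east by 83.11° from +102.41° passes through 180° before reaching -174.48°.

Yes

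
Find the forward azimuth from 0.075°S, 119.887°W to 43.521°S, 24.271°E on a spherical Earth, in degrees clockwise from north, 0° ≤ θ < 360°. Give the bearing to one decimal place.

148.4°

Δλ = 24.271 − -119.887 = 144.158°.
θ = atan2( sin Δλ · cos φ₂ , cos φ₁ · sin φ₂ − sin φ₁ · cos φ₂ · cos Δλ )
  = atan2(0.42460, -0.68939) = 148.371° → normalised to [0°, 360°): 148.371°.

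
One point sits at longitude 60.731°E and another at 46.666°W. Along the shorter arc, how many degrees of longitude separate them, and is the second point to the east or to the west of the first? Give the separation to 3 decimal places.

107.397° west

Raw difference: -46.666 − 60.731 = -107.397°.
Normalise into (−180°, 180°]: -107.397° stays -107.397°.
Negative ⇒ the second point lies to the west; separation 107.397°.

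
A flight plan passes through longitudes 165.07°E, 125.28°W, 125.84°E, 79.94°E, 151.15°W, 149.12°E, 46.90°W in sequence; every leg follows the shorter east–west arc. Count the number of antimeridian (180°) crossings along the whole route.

Leg 1: +165.07° → -125.28°, shortest Δλ = 69.65° (east) — crosses 180°.
Leg 2: -125.28° → +125.84°, shortest Δλ = -108.88° (west) — crosses 180°.
Leg 3: +125.84° → +79.94°, shortest Δλ = -45.9° (west) — does not cross 180°.
Leg 4: +79.94° → -151.15°, shortest Δλ = 128.91° (east) — crosses 180°.
Leg 5: -151.15° → +149.12°, shortest Δλ = -59.73° (west) — crosses 180°.
Leg 6: +149.12° → -46.90°, shortest Δλ = 163.98° (east) — crosses 180°.
Total crossings: 5.

5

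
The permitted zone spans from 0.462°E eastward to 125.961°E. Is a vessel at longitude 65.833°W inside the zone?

Band width going east from +0.462° to +125.961°: ((125.961 − 0.462) mod 360) = 125.499°.
Offset of -65.833° east of the west edge: ((-65.833 − 0.462) mod 360) = 293.705°.
293.705° > 125.499° ⇒ outside.

No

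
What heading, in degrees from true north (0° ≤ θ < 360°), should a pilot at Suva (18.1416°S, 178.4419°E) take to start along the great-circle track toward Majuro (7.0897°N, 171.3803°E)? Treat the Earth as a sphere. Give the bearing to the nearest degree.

Δλ = 171.3803 − 178.4419 = -7.0616°.
θ = atan2( sin Δλ · cos φ₂ , cos φ₁ · sin φ₂ − sin φ₁ · cos φ₂ · cos Δλ )
  = atan2(-0.12200, 0.42393) = -16.055° → normalised to [0°, 360°): 343.945°.

344°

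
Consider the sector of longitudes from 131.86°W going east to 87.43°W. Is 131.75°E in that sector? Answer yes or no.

No

Band width going east from -131.86° to -87.43°: ((-87.43 − -131.86) mod 360) = 44.43°.
Offset of +131.75° east of the west edge: ((131.75 − -131.86) mod 360) = 263.61°.
263.61° > 44.43° ⇒ outside.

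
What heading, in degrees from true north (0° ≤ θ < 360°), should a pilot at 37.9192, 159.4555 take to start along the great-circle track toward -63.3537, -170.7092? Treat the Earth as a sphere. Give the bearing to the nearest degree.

167°

Δλ = -170.7092 − 159.4555 = -330.1647°; wrapped into (−180°, 180°]: 29.8353°.
θ = atan2( sin Δλ · cos φ₂ , cos φ₁ · sin φ₂ − sin φ₁ · cos φ₂ · cos Δλ )
  = atan2(0.22312, -0.94418) = 166.704° → normalised to [0°, 360°): 166.704°.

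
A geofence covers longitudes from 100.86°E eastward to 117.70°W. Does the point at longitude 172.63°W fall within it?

Band width going east from +100.86° to -117.70°: ((-117.70 − 100.86) mod 360) = 141.44°.
Offset of -172.63° east of the west edge: ((-172.63 − 100.86) mod 360) = 86.51°.
86.51° ≤ 141.44° ⇒ inside.

Yes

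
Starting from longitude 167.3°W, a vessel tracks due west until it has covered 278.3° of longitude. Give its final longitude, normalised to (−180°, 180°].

Start at -167.3°; shift −278.3° → -445.6°.
-445.6° lies outside (−180°, 180°]; add 360° → -85.6°.

85.6°W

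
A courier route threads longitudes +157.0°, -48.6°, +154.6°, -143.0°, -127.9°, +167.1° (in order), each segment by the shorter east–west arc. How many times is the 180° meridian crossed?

Leg 1: +157.0° → -48.6°, shortest Δλ = 154.4° (east) — crosses 180°.
Leg 2: -48.6° → +154.6°, shortest Δλ = -156.8° (west) — crosses 180°.
Leg 3: +154.6° → -143.0°, shortest Δλ = 62.4° (east) — crosses 180°.
Leg 4: -143.0° → -127.9°, shortest Δλ = 15.1° (east) — does not cross 180°.
Leg 5: -127.9° → +167.1°, shortest Δλ = -65.0° (west) — crosses 180°.
Total crossings: 4.

4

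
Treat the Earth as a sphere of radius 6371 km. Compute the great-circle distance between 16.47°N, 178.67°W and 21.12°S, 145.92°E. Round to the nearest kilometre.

5691 km

Δλ = 145.92 − -178.67 = 324.59°; wrapped into (−180°, 180°]: -35.41°.
Δφ = -21.12 − 16.47 = -37.59°.
a = sin²(Δφ/2) + cos φ₁ · cos φ₂ · sin²(Δλ/2) = 0.186536.
c = 2·atan2(√a, √(1−a)) = 0.89319 rad → d = 6371·c ≈ 5690.53 km.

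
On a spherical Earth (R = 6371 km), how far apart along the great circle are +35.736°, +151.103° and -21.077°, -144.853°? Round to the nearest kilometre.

9232 km

Δλ = -144.853 − 151.103 = -295.956°; wrapped into (−180°, 180°]: 64.044°.
Δφ = -21.077 − 35.736 = -56.813°.
a = sin²(Δφ/2) + cos φ₁ · cos φ₂ · sin²(Δλ/2) = 0.439267.
c = 2·atan2(√a, √(1−a)) = 1.44903 rad → d = 6371·c ≈ 9231.76 km.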